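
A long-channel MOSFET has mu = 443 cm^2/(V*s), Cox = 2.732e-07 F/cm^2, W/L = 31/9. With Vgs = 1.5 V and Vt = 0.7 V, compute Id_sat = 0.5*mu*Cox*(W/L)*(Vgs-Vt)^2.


Step 1: Overdrive voltage Vov = Vgs - Vt = 1.5 - 0.7 = 0.8 V
Step 2: W/L = 31/9 = 3.44444
Step 3: Id = 0.5 * 443 * 2.732e-07 * 3.44444 * 0.8^2
Step 4: Id = 1.33e-04 A

1.33e-04


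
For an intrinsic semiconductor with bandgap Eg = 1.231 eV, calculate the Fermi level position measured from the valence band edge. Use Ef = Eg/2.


Step 1: For an intrinsic semiconductor, the Fermi level sits at midgap.
Step 2: Ef = Eg / 2 = 1.231 / 2 = 0.6155 eV

0.6155


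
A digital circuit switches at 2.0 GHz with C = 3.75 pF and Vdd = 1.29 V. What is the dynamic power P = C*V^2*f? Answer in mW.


Step 1: V^2 = 1.29^2 = 1.6641 V^2
Step 2: P = C*V^2*f = 3.75e-12 F * 1.6641 * 2.0e9 Hz
Step 3: P = 1.248075e-02 W
Step 4: P = 12.481 mW

12.481


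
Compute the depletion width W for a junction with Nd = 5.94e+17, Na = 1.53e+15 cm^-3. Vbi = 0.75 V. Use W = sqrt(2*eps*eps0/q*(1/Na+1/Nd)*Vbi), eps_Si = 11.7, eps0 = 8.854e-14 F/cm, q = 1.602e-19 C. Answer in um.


Step 1: 1/Na + 1/Nd = 1/1.53e+15 + 1/5.94e+17 = 6.55278e-16
Step 2: 2*eps*eps0/q = 2*11.7*8.854e-14/1.602e-19 = 1.293281e+07
Step 3: W^2 = 1.293281e+07 * 6.55278e-16 * 0.75 = 6.35594e-09
Step 4: W = sqrt(6.35594e-09) = 7.972e-05 cm = 0.7972 um

0.7972


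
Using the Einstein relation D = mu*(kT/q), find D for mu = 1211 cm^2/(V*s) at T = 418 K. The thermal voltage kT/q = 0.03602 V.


Step 1: D = mu * (kT/q)
Step 2: D = 1211 * 0.03602
Step 3: D = 43.62 cm^2/s

43.62


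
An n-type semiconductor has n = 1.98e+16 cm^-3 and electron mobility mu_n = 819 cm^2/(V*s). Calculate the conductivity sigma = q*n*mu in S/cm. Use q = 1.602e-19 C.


Step 1: sigma = q * n * mu
Step 2: sigma = 1.602e-19 * 1.98e+16 * 819
Step 3: sigma = 2.598e+00 S/cm

2.598e+00


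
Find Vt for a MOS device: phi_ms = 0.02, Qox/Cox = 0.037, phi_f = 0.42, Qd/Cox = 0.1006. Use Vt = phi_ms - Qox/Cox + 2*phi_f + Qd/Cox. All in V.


Step 1: Vt = phi_ms - Qox/Cox + 2*phi_f + Qd/Cox
Step 2: Vt = 0.02 - 0.037 + 2*0.42 + 0.1006
Step 3: Vt = 0.02 - 0.037 + 0.84 + 0.1006
Step 4: Vt = 0.9236 V

0.9236


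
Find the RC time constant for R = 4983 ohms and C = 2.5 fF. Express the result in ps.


Step 1: tau = R * C
Step 2: tau = 4983 * 2.5 fF = 4983 * 2.5e-15 F
Step 3: tau = 1.24575e-11 s = 12.4575 ps

12.4575


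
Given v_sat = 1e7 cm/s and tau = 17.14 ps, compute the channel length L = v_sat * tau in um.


Step 1: tau in seconds = 17.14 ps * 1e-12 = 1.7140e-11 s
Step 2: L = v_sat * tau = 1e7 * 1.7140e-11 = 1.7140e-04 cm
Step 3: L in um = 1.7140e-04 * 1e4 = 1.714 um

1.714


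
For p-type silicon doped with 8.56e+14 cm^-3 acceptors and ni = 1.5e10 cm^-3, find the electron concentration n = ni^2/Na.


Step 1: Majority hole concentration p ≈ Na = 8.56e+14 cm^-3
Step 2: n = ni^2 / Na = (1.5e10)^2 / 8.56e+14
Step 3: n = 2.63e+05 cm^-3

2.63e+05


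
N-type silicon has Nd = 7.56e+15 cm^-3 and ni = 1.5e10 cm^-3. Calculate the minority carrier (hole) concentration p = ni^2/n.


Step 1: Since Nd >> ni, n ≈ Nd = 7.56e+15 cm^-3
Step 2: p = ni^2 / n = (1.5e10)^2 / 7.56e+15
Step 3: p = 2.25e20 / 7.56e+15 = 2.98e+04 cm^-3

2.98e+04


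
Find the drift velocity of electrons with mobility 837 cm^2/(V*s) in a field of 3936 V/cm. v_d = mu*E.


Step 1: v_d = mu * E
Step 2: v_d = 837 * 3936 = 3294432
Step 3: v_d = 3.29e+06 cm/s

3.29e+06


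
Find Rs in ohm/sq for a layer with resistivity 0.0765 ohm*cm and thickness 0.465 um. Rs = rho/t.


Step 1: Convert thickness to cm: t = 0.465 um = 4.6500e-05 cm
Step 2: Rs = rho / t = 0.0765 / 4.6500e-05
Step 3: Rs = 1645.2 ohm/sq

1645.2


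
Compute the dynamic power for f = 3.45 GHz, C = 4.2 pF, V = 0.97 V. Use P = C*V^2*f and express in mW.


Step 1: V^2 = 0.97^2 = 0.9409 V^2
Step 2: P = C*V^2*f = 4.2e-12 F * 0.9409 * 3.45e9 Hz
Step 3: P = 1.3633641e-02 W
Step 4: P = 13.634 mW

13.634


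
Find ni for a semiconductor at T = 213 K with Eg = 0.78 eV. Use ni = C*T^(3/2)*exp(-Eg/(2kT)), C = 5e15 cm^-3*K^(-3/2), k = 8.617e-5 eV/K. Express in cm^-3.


Step 1: Compute kT = 8.617e-5 * 213 = 0.01835421 eV
Step 2: Exponent = -Eg/(2kT) = -0.78/(2*0.01835421) = -21.24853
Step 3: T^(3/2) = 213^1.5 = 3108.63
Step 4: ni = 5e15 * 3108.63 * exp(-21.24853) = 9.19e+09 cm^-3

9.19e+09


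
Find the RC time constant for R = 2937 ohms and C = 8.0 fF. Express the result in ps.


Step 1: tau = R * C
Step 2: tau = 2937 * 8.0 fF = 2937 * 8.0e-15 F
Step 3: tau = 2.3496e-11 s = 23.496 ps

23.496


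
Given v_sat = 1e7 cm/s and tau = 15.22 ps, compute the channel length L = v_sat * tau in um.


Step 1: tau in seconds = 15.22 ps * 1e-12 = 1.5220e-11 s
Step 2: L = v_sat * tau = 1e7 * 1.5220e-11 = 1.5220e-04 cm
Step 3: L in um = 1.5220e-04 * 1e4 = 1.522 um

1.522


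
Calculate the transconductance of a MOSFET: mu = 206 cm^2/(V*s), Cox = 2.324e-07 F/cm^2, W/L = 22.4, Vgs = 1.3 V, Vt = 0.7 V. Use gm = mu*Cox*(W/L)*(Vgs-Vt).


Step 1: Vov = Vgs - Vt = 1.3 - 0.7 = 0.6 V
Step 2: gm = mu * Cox * (W/L) * Vov
Step 3: gm = 206 * 2.324e-07 * 22.4 * 0.6 = 6.43e-04 S

6.43e-04


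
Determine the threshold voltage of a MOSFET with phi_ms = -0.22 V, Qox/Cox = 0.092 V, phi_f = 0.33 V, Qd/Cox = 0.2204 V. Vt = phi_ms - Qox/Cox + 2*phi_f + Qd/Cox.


Step 1: Vt = phi_ms - Qox/Cox + 2*phi_f + Qd/Cox
Step 2: Vt = -0.22 - 0.092 + 2*0.33 + 0.2204
Step 3: Vt = -0.22 - 0.092 + 0.66 + 0.2204
Step 4: Vt = 0.5684 V

0.5684


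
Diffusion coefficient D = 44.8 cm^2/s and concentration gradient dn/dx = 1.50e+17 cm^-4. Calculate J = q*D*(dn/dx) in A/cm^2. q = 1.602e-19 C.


Step 1: J = q * D * (dn/dx)
Step 2: J = 1.602e-19 * 44.8 * 1.50e+17
Step 3: J = 1.08e+00 A/cm^2

1.08e+00


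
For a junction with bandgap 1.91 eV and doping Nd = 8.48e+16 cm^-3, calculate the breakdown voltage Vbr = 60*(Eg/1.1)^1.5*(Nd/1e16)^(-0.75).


Step 1: Eg/1.1 = 1.91/1.1 = 1.736364
Step 2: (Eg/1.1)^1.5 = 1.736364^1.5 = 2.288027
Step 3: (Nd/1e16)^(-0.75) = (8.48)^(-0.75) = 0.201235
Step 4: Vbr = 60 * 2.288027 * 0.201235 = 27.6 V

27.6


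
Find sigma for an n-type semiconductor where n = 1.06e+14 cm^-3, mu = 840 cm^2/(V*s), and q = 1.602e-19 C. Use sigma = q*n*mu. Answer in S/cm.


Step 1: sigma = q * n * mu
Step 2: sigma = 1.602e-19 * 1.06e+14 * 840
Step 3: sigma = 1.426e-02 S/cm

1.426e-02


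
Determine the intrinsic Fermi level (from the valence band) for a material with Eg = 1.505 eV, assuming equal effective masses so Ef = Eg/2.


Step 1: For an intrinsic semiconductor, the Fermi level sits at midgap.
Step 2: Ef = Eg / 2 = 1.505 / 2 = 0.7525 eV

0.7525


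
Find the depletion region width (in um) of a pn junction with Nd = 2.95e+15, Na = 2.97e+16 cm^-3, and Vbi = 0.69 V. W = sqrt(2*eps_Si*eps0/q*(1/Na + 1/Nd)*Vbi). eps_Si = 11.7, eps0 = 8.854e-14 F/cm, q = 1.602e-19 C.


Step 1: 1/Na + 1/Nd = 1/2.97e+16 + 1/2.95e+15 = 3.72653e-16
Step 2: 2*eps*eps0/q = 2*11.7*8.854e-14/1.602e-19 = 1.293281e+07
Step 3: W^2 = 1.293281e+07 * 3.72653e-16 * 0.69 = 3.32542e-09
Step 4: W = sqrt(3.32542e-09) = 5.767e-05 cm = 0.5767 um

0.5767


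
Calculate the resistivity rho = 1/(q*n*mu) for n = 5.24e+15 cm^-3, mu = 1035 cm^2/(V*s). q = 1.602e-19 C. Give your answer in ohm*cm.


Step 1: sigma = q * n * mu = 1.602e-19 * 5.24e+15 * 1035 = 8.68829e-01 S/cm
Step 2: rho = 1 / sigma = 1 / 8.68829e-01 = 1.151 ohm*cm

1.151


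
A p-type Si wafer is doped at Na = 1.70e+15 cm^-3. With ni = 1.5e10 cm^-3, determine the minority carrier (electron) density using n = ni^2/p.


Step 1: Majority hole concentration p ≈ Na = 1.70e+15 cm^-3
Step 2: n = ni^2 / Na = (1.5e10)^2 / 1.70e+15
Step 3: n = 1.32e+05 cm^-3

1.32e+05


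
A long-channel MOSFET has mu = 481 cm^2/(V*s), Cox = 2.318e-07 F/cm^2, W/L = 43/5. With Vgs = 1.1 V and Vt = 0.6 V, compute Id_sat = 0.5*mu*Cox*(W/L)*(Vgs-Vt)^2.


Step 1: Overdrive voltage Vov = Vgs - Vt = 1.1 - 0.6 = 0.5 V
Step 2: W/L = 43/5 = 8.6
Step 3: Id = 0.5 * 481 * 2.318e-07 * 8.6 * 0.5^2
Step 4: Id = 1.20e-04 A

1.20e-04


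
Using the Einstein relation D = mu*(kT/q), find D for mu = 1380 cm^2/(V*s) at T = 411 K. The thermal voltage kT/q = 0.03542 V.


Step 1: D = mu * (kT/q)
Step 2: D = 1380 * 0.03542
Step 3: D = 48.88 cm^2/s

48.88


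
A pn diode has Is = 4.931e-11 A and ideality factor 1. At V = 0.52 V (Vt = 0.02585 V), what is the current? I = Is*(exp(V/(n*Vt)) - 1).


Step 1: V/(n*Vt) = 0.52/(1*0.02585) = 20.1161
Step 2: exp(20.1161) = 5.4489e+08
Step 3: I = 4.931e-11 * (5.4489e+08 - 1) = 2.69e-02 A

2.69e-02


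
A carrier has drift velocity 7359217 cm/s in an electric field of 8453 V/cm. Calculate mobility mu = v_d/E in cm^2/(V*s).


Step 1: mu = v_d / E
Step 2: mu = 7359217 / 8453
Step 3: mu = 870.6 cm^2/(V*s)

870.6


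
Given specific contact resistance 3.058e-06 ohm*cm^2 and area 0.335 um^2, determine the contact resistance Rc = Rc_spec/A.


Step 1: Convert area to cm^2: 0.335 um^2 = 3.3500e-09 cm^2
Step 2: Rc = Rc_spec / A = 3.058e-06 / 3.3500e-09
Step 3: Rc = 9.13e+02 ohms

9.13e+02


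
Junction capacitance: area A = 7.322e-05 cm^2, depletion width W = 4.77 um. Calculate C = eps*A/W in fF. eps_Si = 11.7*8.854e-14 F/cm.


Step 1: eps_Si = 11.7 * 8.854e-14 = 1.035918e-12 F/cm
Step 2: W in cm = 4.77 * 1e-4 = 4.77e-04 cm
Step 3: C = 1.035918e-12 * 7.322e-05 / 4.77e-04 = 1.590145e-13 F
Step 4: C = 159.01 fF

159.01


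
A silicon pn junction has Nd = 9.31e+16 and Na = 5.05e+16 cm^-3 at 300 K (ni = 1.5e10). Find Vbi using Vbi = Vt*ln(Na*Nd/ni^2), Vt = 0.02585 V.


Step 1: Compute Na*Nd/ni^2 = 5.05e+16 * 9.31e+16 / (1.5e10)^2 = 2.0896e+13
Step 2: ln(2.0896e+13) = 30.6706
Step 3: Vbi = 0.02585 * 30.6706 = 0.793 V

0.793


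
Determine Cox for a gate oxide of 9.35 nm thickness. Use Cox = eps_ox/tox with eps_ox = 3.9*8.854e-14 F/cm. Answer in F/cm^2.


Step 1: eps_ox = 3.9 * 8.854e-14 = 3.45306e-13 F/cm
Step 2: tox in cm = 9.35 nm * 1e-7 = 9.3500e-07 cm
Step 3: Cox = 3.45306e-13 / 9.3500e-07 = 3.69e-07 F/cm^2

3.69e-07


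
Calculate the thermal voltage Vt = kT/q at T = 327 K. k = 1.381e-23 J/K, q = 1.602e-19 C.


Step 1: kT = 1.381e-23 * 327 = 4.51587e-21 J
Step 2: Vt = kT/q = 4.51587e-21 / 1.602e-19
Step 3: Vt = 0.02819 V

0.02819


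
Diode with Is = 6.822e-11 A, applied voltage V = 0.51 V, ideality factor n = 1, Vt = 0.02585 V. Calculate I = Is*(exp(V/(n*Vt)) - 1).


Step 1: V/(n*Vt) = 0.51/(1*0.02585) = 19.7292
Step 2: exp(19.7292) = 3.7007e+08
Step 3: I = 6.822e-11 * (3.7007e+08 - 1) = 2.52e-02 A

2.52e-02


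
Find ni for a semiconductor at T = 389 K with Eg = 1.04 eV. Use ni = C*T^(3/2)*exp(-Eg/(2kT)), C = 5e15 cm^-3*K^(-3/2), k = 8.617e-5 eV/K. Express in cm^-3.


Step 1: Compute kT = 8.617e-5 * 389 = 0.03352013 eV
Step 2: Exponent = -Eg/(2kT) = -1.04/(2*0.03352013) = -15.51307
Step 3: T^(3/2) = 389^1.5 = 7672.28
Step 4: ni = 5e15 * 7672.28 * exp(-15.51307) = 7.03e+12 cm^-3

7.03e+12


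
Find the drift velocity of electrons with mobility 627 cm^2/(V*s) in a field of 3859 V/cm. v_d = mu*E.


Step 1: v_d = mu * E
Step 2: v_d = 627 * 3859 = 2419593
Step 3: v_d = 2.42e+06 cm/s

2.42e+06


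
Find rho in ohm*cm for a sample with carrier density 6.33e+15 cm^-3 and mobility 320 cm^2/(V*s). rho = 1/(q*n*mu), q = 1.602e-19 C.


Step 1: sigma = q * n * mu = 1.602e-19 * 6.33e+15 * 320 = 3.24501e-01 S/cm
Step 2: rho = 1 / sigma = 1 / 3.24501e-01 = 3.082 ohm*cm

3.082


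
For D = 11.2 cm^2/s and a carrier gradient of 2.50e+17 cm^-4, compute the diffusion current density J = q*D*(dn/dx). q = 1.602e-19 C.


Step 1: J = q * D * (dn/dx)
Step 2: J = 1.602e-19 * 11.2 * 2.50e+17
Step 3: J = 4.49e-01 A/cm^2

4.49e-01


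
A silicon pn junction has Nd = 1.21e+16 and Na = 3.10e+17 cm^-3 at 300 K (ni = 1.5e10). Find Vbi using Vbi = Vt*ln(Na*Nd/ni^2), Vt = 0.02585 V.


Step 1: Compute Na*Nd/ni^2 = 3.10e+17 * 1.21e+16 / (1.5e10)^2 = 1.6671e+13
Step 2: ln(1.6671e+13) = 30.4447
Step 3: Vbi = 0.02585 * 30.4447 = 0.787 V

0.787


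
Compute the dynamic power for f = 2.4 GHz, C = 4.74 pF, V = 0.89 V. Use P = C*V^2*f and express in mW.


Step 1: V^2 = 0.89^2 = 0.7921 V^2
Step 2: P = C*V^2*f = 4.74e-12 F * 0.7921 * 2.4e9 Hz
Step 3: P = 9.0109296e-03 W
Step 4: P = 9.011 mW

9.011


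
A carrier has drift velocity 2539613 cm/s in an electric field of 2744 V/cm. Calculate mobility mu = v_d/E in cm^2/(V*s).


Step 1: mu = v_d / E
Step 2: mu = 2539613 / 2744
Step 3: mu = 925.51 cm^2/(V*s)

925.51


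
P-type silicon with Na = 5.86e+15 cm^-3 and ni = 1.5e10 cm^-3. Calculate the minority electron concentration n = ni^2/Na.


Step 1: Majority hole concentration p ≈ Na = 5.86e+15 cm^-3
Step 2: n = ni^2 / Na = (1.5e10)^2 / 5.86e+15
Step 3: n = 3.84e+04 cm^-3

3.84e+04


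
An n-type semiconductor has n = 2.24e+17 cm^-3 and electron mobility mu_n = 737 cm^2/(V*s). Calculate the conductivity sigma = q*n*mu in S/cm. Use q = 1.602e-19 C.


Step 1: sigma = q * n * mu
Step 2: sigma = 1.602e-19 * 2.24e+17 * 737
Step 3: sigma = 2.645e+01 S/cm

2.645e+01


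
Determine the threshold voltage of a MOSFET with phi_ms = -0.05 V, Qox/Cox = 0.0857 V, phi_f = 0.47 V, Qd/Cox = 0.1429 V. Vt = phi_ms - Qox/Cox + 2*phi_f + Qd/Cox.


Step 1: Vt = phi_ms - Qox/Cox + 2*phi_f + Qd/Cox
Step 2: Vt = -0.05 - 0.0857 + 2*0.47 + 0.1429
Step 3: Vt = -0.05 - 0.0857 + 0.94 + 0.1429
Step 4: Vt = 0.9472 V

0.9472


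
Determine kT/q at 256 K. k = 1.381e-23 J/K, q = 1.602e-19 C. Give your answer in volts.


Step 1: kT = 1.381e-23 * 256 = 3.53536e-21 J
Step 2: Vt = kT/q = 3.53536e-21 / 1.602e-19
Step 3: Vt = 0.02207 V

0.02207


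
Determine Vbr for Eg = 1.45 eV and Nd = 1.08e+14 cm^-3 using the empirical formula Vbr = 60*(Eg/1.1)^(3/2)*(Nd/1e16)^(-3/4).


Step 1: Eg/1.1 = 1.45/1.1 = 1.318182
Step 2: (Eg/1.1)^1.5 = 1.318182^1.5 = 1.513433
Step 3: (Nd/1e16)^(-0.75) = (0.0108)^(-0.75) = 29.849165
Step 4: Vbr = 60 * 1.513433 * 29.849165 = 2710.5 V

2710.5


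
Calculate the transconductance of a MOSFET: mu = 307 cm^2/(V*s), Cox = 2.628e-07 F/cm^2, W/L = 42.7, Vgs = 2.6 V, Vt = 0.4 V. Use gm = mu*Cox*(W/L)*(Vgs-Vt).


Step 1: Vov = Vgs - Vt = 2.6 - 0.4 = 2.2 V
Step 2: gm = mu * Cox * (W/L) * Vov
Step 3: gm = 307 * 2.628e-07 * 42.7 * 2.2 = 7.58e-03 S

7.58e-03


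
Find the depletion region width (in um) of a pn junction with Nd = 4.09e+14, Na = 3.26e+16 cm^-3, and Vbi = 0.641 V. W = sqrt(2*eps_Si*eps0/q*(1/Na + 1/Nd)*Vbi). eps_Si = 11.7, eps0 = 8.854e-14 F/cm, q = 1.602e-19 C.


Step 1: 1/Na + 1/Nd = 1/3.26e+16 + 1/4.09e+14 = 2.47566e-15
Step 2: 2*eps*eps0/q = 2*11.7*8.854e-14/1.602e-19 = 1.293281e+07
Step 3: W^2 = 1.293281e+07 * 2.47566e-15 * 0.641 = 2.05231e-08
Step 4: W = sqrt(2.05231e-08) = 1.433e-04 cm = 1.433 um

1.433


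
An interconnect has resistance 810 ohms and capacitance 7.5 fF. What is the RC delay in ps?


Step 1: tau = R * C
Step 2: tau = 810 * 7.5 fF = 810 * 7.5e-15 F
Step 3: tau = 6.075e-12 s = 6.075 ps

6.075


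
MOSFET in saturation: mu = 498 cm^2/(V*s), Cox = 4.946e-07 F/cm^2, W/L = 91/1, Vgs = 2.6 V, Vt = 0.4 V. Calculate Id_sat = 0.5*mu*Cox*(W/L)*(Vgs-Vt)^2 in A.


Step 1: Overdrive voltage Vov = Vgs - Vt = 2.6 - 0.4 = 2.2 V
Step 2: W/L = 91/1 = 91
Step 3: Id = 0.5 * 498 * 4.946e-07 * 91 * 2.2^2
Step 4: Id = 5.42e-02 A

5.42e-02


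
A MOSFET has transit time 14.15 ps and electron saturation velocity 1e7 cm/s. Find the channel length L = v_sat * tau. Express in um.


Step 1: tau in seconds = 14.15 ps * 1e-12 = 1.4150e-11 s
Step 2: L = v_sat * tau = 1e7 * 1.4150e-11 = 1.4150e-04 cm
Step 3: L in um = 1.4150e-04 * 1e4 = 1.415 um

1.415


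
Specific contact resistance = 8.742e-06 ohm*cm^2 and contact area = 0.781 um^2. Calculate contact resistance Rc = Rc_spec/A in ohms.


Step 1: Convert area to cm^2: 0.781 um^2 = 7.8100e-09 cm^2
Step 2: Rc = Rc_spec / A = 8.742e-06 / 7.8100e-09
Step 3: Rc = 1.12e+03 ohms

1.12e+03


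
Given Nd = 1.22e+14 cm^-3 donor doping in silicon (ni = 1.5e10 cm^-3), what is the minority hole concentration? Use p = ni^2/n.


Step 1: Since Nd >> ni, n ≈ Nd = 1.22e+14 cm^-3
Step 2: p = ni^2 / n = (1.5e10)^2 / 1.22e+14
Step 3: p = 2.25e20 / 1.22e+14 = 1.84e+06 cm^-3

1.84e+06


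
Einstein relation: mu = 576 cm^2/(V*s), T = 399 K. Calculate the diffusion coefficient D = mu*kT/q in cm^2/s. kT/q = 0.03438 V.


Step 1: D = mu * (kT/q)
Step 2: D = 576 * 0.03438
Step 3: D = 19.8 cm^2/s

19.8


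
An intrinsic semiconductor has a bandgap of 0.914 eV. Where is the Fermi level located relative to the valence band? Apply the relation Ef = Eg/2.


Step 1: For an intrinsic semiconductor, the Fermi level sits at midgap.
Step 2: Ef = Eg / 2 = 0.914 / 2 = 0.457 eV

0.457


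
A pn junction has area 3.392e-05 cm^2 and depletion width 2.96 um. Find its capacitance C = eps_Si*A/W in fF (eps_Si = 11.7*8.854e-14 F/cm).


Step 1: eps_Si = 11.7 * 8.854e-14 = 1.035918e-12 F/cm
Step 2: W in cm = 2.96 * 1e-4 = 2.96e-04 cm
Step 3: C = 1.035918e-12 * 3.392e-05 / 2.96e-04 = 1.187106e-13 F
Step 4: C = 118.71 fF

118.71


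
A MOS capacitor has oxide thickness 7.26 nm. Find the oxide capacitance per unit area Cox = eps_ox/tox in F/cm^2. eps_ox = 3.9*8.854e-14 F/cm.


Step 1: eps_ox = 3.9 * 8.854e-14 = 3.45306e-13 F/cm
Step 2: tox in cm = 7.26 nm * 1e-7 = 7.2600e-07 cm
Step 3: Cox = 3.45306e-13 / 7.2600e-07 = 4.76e-07 F/cm^2

4.76e-07


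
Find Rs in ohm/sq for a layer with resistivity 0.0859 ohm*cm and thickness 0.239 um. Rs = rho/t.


Step 1: Convert thickness to cm: t = 0.239 um = 2.3900e-05 cm
Step 2: Rs = rho / t = 0.0859 / 2.3900e-05
Step 3: Rs = 3594.1 ohm/sq

3594.1


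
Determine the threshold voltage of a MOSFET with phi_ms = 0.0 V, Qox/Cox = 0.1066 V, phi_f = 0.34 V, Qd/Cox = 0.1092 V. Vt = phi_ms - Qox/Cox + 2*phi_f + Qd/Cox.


Step 1: Vt = phi_ms - Qox/Cox + 2*phi_f + Qd/Cox
Step 2: Vt = 0.0 - 0.1066 + 2*0.34 + 0.1092
Step 3: Vt = 0.0 - 0.1066 + 0.68 + 0.1092
Step 4: Vt = 0.6826 V

0.6826


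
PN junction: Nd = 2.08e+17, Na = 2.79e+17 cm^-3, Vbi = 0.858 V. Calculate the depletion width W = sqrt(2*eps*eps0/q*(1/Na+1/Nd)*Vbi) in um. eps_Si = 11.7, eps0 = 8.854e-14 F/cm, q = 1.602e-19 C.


Step 1: 1/Na + 1/Nd = 1/2.79e+17 + 1/2.08e+17 = 8.39192e-18
Step 2: 2*eps*eps0/q = 2*11.7*8.854e-14/1.602e-19 = 1.293281e+07
Step 3: W^2 = 1.293281e+07 * 8.39192e-18 * 0.858 = 9.31197e-11
Step 4: W = sqrt(9.31197e-11) = 9.650e-06 cm = 0.0965 um

0.0965


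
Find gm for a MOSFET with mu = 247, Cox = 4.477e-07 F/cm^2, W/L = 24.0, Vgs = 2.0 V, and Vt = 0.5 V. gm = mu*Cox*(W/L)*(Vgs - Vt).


Step 1: Vov = Vgs - Vt = 2.0 - 0.5 = 1.5 V
Step 2: gm = mu * Cox * (W/L) * Vov
Step 3: gm = 247 * 4.477e-07 * 24.0 * 1.5 = 3.98e-03 S

3.98e-03


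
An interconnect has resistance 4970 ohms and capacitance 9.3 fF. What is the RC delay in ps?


Step 1: tau = R * C
Step 2: tau = 4970 * 9.3 fF = 4970 * 9.3e-15 F
Step 3: tau = 4.6221e-11 s = 46.221 ps

46.221


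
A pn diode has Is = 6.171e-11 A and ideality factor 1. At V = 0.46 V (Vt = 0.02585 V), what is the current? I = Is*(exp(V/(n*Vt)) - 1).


Step 1: V/(n*Vt) = 0.46/(1*0.02585) = 17.7950
Step 2: exp(17.7950) = 5.3490e+07
Step 3: I = 6.171e-11 * (5.3490e+07 - 1) = 3.30e-03 A

3.30e-03


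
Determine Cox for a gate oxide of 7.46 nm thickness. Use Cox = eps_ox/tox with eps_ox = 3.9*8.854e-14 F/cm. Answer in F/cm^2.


Step 1: eps_ox = 3.9 * 8.854e-14 = 3.45306e-13 F/cm
Step 2: tox in cm = 7.46 nm * 1e-7 = 7.4600e-07 cm
Step 3: Cox = 3.45306e-13 / 7.4600e-07 = 4.63e-07 F/cm^2

4.63e-07


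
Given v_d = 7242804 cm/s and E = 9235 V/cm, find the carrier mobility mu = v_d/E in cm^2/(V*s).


Step 1: mu = v_d / E
Step 2: mu = 7242804 / 9235
Step 3: mu = 784.28 cm^2/(V*s)

784.28


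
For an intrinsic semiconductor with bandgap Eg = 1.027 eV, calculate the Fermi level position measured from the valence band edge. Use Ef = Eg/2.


Step 1: For an intrinsic semiconductor, the Fermi level sits at midgap.
Step 2: Ef = Eg / 2 = 1.027 / 2 = 0.5135 eV

0.5135


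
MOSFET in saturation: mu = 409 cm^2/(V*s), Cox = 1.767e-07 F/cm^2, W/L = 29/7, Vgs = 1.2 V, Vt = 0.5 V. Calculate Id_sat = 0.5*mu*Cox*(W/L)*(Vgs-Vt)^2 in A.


Step 1: Overdrive voltage Vov = Vgs - Vt = 1.2 - 0.5 = 0.7 V
Step 2: W/L = 29/7 = 4.14286
Step 3: Id = 0.5 * 409 * 1.767e-07 * 4.14286 * 0.7^2
Step 4: Id = 7.34e-05 A

7.34e-05


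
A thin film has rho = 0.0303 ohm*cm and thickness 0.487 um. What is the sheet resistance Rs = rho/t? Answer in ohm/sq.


Step 1: Convert thickness to cm: t = 0.487 um = 4.8700e-05 cm
Step 2: Rs = rho / t = 0.0303 / 4.8700e-05
Step 3: Rs = 622.2 ohm/sq

622.2


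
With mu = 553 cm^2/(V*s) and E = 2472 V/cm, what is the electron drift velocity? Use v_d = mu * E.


Step 1: v_d = mu * E
Step 2: v_d = 553 * 2472 = 1367016
Step 3: v_d = 1.37e+06 cm/s

1.37e+06


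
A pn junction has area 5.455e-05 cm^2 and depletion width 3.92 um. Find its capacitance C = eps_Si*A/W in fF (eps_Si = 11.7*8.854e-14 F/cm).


Step 1: eps_Si = 11.7 * 8.854e-14 = 1.035918e-12 F/cm
Step 2: W in cm = 3.92 * 1e-4 = 3.92e-04 cm
Step 3: C = 1.035918e-12 * 5.455e-05 / 3.92e-04 = 1.441564e-13 F
Step 4: C = 144.16 fF

144.16


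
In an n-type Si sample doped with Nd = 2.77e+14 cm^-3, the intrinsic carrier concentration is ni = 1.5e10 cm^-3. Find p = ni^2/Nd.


Step 1: Since Nd >> ni, n ≈ Nd = 2.77e+14 cm^-3
Step 2: p = ni^2 / n = (1.5e10)^2 / 2.77e+14
Step 3: p = 2.25e20 / 2.77e+14 = 8.12e+05 cm^-3

8.12e+05


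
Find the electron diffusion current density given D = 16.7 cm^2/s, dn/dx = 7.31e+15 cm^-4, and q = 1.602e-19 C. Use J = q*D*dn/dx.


Step 1: J = q * D * (dn/dx)
Step 2: J = 1.602e-19 * 16.7 * 7.31e+15
Step 3: J = 1.96e-02 A/cm^2

1.96e-02


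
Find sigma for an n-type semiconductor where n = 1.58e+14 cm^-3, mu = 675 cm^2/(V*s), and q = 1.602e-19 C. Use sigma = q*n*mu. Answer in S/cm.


Step 1: sigma = q * n * mu
Step 2: sigma = 1.602e-19 * 1.58e+14 * 675
Step 3: sigma = 1.709e-02 S/cm

1.709e-02


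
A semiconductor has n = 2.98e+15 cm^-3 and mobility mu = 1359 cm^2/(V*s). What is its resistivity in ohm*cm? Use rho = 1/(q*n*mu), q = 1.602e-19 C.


Step 1: sigma = q * n * mu = 1.602e-19 * 2.98e+15 * 1359 = 6.48781e-01 S/cm
Step 2: rho = 1 / sigma = 1 / 6.48781e-01 = 1.541 ohm*cm

1.541


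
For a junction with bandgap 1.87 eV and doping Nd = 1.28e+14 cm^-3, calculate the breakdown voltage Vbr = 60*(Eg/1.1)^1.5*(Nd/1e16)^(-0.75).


Step 1: Eg/1.1 = 1.87/1.1 = 1.700000
Step 2: (Eg/1.1)^1.5 = 1.700000^1.5 = 2.216529
Step 3: (Nd/1e16)^(-0.75) = (0.0128)^(-0.75) = 26.278013
Step 4: Vbr = 60 * 2.216529 * 26.278013 = 3494.8 V

3494.8


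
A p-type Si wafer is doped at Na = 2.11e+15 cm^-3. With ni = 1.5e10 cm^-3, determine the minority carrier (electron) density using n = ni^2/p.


Step 1: Majority hole concentration p ≈ Na = 2.11e+15 cm^-3
Step 2: n = ni^2 / Na = (1.5e10)^2 / 2.11e+15
Step 3: n = 1.07e+05 cm^-3

1.07e+05


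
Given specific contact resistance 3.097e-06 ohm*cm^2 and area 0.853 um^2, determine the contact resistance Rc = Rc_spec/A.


Step 1: Convert area to cm^2: 0.853 um^2 = 8.5300e-09 cm^2
Step 2: Rc = Rc_spec / A = 3.097e-06 / 8.5300e-09
Step 3: Rc = 3.63e+02 ohms

3.63e+02


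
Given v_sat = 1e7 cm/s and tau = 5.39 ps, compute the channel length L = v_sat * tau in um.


Step 1: tau in seconds = 5.39 ps * 1e-12 = 5.3900e-12 s
Step 2: L = v_sat * tau = 1e7 * 5.3900e-12 = 5.3900e-05 cm
Step 3: L in um = 5.3900e-05 * 1e4 = 0.539 um

0.539


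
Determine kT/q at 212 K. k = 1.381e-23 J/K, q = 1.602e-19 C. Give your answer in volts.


Step 1: kT = 1.381e-23 * 212 = 2.92772e-21 J
Step 2: Vt = kT/q = 2.92772e-21 / 1.602e-19
Step 3: Vt = 0.01828 V

0.01828


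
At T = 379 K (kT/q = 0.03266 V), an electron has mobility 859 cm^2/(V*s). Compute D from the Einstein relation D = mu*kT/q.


Step 1: D = mu * (kT/q)
Step 2: D = 859 * 0.03266
Step 3: D = 28.05 cm^2/s

28.05


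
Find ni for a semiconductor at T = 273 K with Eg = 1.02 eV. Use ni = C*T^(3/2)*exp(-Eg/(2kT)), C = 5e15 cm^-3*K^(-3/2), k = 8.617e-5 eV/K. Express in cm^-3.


Step 1: Compute kT = 8.617e-5 * 273 = 0.02352441 eV
Step 2: Exponent = -Eg/(2kT) = -1.02/(2*0.02352441) = -21.67961
Step 3: T^(3/2) = 273^1.5 = 4510.70
Step 4: ni = 5e15 * 4510.70 * exp(-21.67961) = 8.67e+09 cm^-3

8.67e+09


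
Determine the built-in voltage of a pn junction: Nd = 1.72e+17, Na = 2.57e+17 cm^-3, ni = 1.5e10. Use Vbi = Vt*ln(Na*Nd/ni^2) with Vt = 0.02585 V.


Step 1: Compute Na*Nd/ni^2 = 2.57e+17 * 1.72e+17 / (1.5e10)^2 = 1.9646e+14
Step 2: ln(1.9646e+14) = 32.9115
Step 3: Vbi = 0.02585 * 32.9115 = 0.851 V

0.851


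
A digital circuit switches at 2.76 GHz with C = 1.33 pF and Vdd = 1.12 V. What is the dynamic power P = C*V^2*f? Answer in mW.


Step 1: V^2 = 1.12^2 = 1.2544 V^2
Step 2: P = C*V^2*f = 1.33e-12 F * 1.2544 * 2.76e9 Hz
Step 3: P = 4.60465152e-03 W
Step 4: P = 4.605 mW

4.605


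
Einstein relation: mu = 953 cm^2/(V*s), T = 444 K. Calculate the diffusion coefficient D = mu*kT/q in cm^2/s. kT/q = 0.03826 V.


Step 1: D = mu * (kT/q)
Step 2: D = 953 * 0.03826
Step 3: D = 36.46 cm^2/s

36.46


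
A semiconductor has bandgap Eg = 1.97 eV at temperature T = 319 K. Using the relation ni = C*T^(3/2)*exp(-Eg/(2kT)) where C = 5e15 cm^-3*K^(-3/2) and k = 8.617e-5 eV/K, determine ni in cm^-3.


Step 1: Compute kT = 8.617e-5 * 319 = 0.02748823 eV
Step 2: Exponent = -Eg/(2kT) = -1.97/(2*0.02748823) = -35.83352
Step 3: T^(3/2) = 319^1.5 = 5697.52
Step 4: ni = 5e15 * 5697.52 * exp(-35.83352) = 7.80e+03 cm^-3

7.80e+03


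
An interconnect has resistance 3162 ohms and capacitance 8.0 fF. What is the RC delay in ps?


Step 1: tau = R * C
Step 2: tau = 3162 * 8.0 fF = 3162 * 8.0e-15 F
Step 3: tau = 2.5296e-11 s = 25.296 ps

25.296


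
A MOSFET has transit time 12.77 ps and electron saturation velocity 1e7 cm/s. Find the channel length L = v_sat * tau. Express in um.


Step 1: tau in seconds = 12.77 ps * 1e-12 = 1.2770e-11 s
Step 2: L = v_sat * tau = 1e7 * 1.2770e-11 = 1.2770e-04 cm
Step 3: L in um = 1.2770e-04 * 1e4 = 1.277 um

1.277


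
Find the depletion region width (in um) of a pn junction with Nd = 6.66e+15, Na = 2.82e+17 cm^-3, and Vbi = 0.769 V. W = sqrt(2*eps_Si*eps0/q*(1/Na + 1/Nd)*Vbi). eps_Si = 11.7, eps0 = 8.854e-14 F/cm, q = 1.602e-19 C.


Step 1: 1/Na + 1/Nd = 1/2.82e+17 + 1/6.66e+15 = 1.53696e-16
Step 2: 2*eps*eps0/q = 2*11.7*8.854e-14/1.602e-19 = 1.293281e+07
Step 3: W^2 = 1.293281e+07 * 1.53696e-16 * 0.769 = 1.52856e-09
Step 4: W = sqrt(1.52856e-09) = 3.910e-05 cm = 0.391 um

0.391


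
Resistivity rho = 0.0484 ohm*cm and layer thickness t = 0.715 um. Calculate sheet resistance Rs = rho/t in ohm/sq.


Step 1: Convert thickness to cm: t = 0.715 um = 7.1500e-05 cm
Step 2: Rs = rho / t = 0.0484 / 7.1500e-05
Step 3: Rs = 676.9 ohm/sq

676.9


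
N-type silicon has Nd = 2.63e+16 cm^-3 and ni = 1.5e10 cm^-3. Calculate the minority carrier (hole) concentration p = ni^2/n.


Step 1: Since Nd >> ni, n ≈ Nd = 2.63e+16 cm^-3
Step 2: p = ni^2 / n = (1.5e10)^2 / 2.63e+16
Step 3: p = 2.25e20 / 2.63e+16 = 8.56e+03 cm^-3

8.56e+03


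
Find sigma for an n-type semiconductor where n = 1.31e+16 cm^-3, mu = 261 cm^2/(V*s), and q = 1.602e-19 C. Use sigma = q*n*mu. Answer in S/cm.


Step 1: sigma = q * n * mu
Step 2: sigma = 1.602e-19 * 1.31e+16 * 261
Step 3: sigma = 5.477e-01 S/cm

5.477e-01


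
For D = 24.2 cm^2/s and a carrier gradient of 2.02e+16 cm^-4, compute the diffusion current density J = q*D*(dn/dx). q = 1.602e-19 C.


Step 1: J = q * D * (dn/dx)
Step 2: J = 1.602e-19 * 24.2 * 2.02e+16
Step 3: J = 7.83e-02 A/cm^2

7.83e-02


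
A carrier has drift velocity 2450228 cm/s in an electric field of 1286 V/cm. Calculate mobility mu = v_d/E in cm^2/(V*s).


Step 1: mu = v_d / E
Step 2: mu = 2450228 / 1286
Step 3: mu = 1905.31 cm^2/(V*s)

1905.31


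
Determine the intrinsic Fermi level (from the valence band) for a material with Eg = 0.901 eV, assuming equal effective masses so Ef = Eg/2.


Step 1: For an intrinsic semiconductor, the Fermi level sits at midgap.
Step 2: Ef = Eg / 2 = 0.901 / 2 = 0.4505 eV

0.4505


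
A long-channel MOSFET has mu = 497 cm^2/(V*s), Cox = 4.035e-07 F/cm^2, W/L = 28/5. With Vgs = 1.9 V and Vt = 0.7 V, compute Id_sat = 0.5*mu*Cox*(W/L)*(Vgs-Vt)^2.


Step 1: Overdrive voltage Vov = Vgs - Vt = 1.9 - 0.7 = 1.2 V
Step 2: W/L = 28/5 = 5.6
Step 3: Id = 0.5 * 497 * 4.035e-07 * 5.6 * 1.2^2
Step 4: Id = 8.09e-04 A

8.09e-04


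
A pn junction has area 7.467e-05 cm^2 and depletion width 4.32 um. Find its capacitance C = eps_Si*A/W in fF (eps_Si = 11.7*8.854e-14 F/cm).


Step 1: eps_Si = 11.7 * 8.854e-14 = 1.035918e-12 F/cm
Step 2: W in cm = 4.32 * 1e-4 = 4.32e-04 cm
Step 3: C = 1.035918e-12 * 7.467e-05 / 4.32e-04 = 1.790555e-13 F
Step 4: C = 179.06 fF

179.06


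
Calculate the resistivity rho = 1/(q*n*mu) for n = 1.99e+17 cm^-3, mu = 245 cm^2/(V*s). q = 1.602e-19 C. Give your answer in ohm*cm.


Step 1: sigma = q * n * mu = 1.602e-19 * 1.99e+17 * 245 = 7.81055e+00 S/cm
Step 2: rho = 1 / sigma = 1 / 7.81055e+00 = 0.128 ohm*cm

0.128


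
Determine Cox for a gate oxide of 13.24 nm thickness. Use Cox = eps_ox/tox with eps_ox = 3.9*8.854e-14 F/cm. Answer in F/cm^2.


Step 1: eps_ox = 3.9 * 8.854e-14 = 3.45306e-13 F/cm
Step 2: tox in cm = 13.24 nm * 1e-7 = 1.3240e-06 cm
Step 3: Cox = 3.45306e-13 / 1.3240e-06 = 2.61e-07 F/cm^2

2.61e-07


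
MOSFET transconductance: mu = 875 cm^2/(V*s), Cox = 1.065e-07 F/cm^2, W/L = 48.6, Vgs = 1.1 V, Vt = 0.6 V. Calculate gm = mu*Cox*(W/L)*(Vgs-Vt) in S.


Step 1: Vov = Vgs - Vt = 1.1 - 0.6 = 0.5 V
Step 2: gm = mu * Cox * (W/L) * Vov
Step 3: gm = 875 * 1.065e-07 * 48.6 * 0.5 = 2.26e-03 S

2.26e-03


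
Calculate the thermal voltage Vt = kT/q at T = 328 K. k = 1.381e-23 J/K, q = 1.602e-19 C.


Step 1: kT = 1.381e-23 * 328 = 4.52968e-21 J
Step 2: Vt = kT/q = 4.52968e-21 / 1.602e-19
Step 3: Vt = 0.02828 V

0.02828


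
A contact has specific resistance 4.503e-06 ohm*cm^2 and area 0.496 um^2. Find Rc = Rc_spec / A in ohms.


Step 1: Convert area to cm^2: 0.496 um^2 = 4.9600e-09 cm^2
Step 2: Rc = Rc_spec / A = 4.503e-06 / 4.9600e-09
Step 3: Rc = 9.08e+02 ohms

9.08e+02


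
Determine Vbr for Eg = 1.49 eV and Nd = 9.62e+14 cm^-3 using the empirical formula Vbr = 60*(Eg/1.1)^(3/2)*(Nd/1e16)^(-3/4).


Step 1: Eg/1.1 = 1.49/1.1 = 1.354545
Step 2: (Eg/1.1)^1.5 = 1.354545^1.5 = 1.576486
Step 3: (Nd/1e16)^(-0.75) = (0.0962)^(-0.75) = 5.789202
Step 4: Vbr = 60 * 1.576486 * 5.789202 = 547.6 V

547.6


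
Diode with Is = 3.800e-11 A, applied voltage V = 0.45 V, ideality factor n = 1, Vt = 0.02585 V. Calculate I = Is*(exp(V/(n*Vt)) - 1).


Step 1: V/(n*Vt) = 0.45/(1*0.02585) = 17.4081
Step 2: exp(17.4081) = 3.6328e+07
Step 3: I = 3.800e-11 * (3.6328e+07 - 1) = 1.38e-03 A

1.38e-03


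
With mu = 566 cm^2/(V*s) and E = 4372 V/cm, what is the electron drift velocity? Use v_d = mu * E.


Step 1: v_d = mu * E
Step 2: v_d = 566 * 4372 = 2474552
Step 3: v_d = 2.47e+06 cm/s

2.47e+06


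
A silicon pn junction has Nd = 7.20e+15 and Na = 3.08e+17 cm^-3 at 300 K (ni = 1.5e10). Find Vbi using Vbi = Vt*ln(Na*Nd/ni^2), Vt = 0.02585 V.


Step 1: Compute Na*Nd/ni^2 = 3.08e+17 * 7.20e+15 / (1.5e10)^2 = 9.8560e+12
Step 2: ln(9.8560e+12) = 29.9191
Step 3: Vbi = 0.02585 * 29.9191 = 0.773 V

0.773


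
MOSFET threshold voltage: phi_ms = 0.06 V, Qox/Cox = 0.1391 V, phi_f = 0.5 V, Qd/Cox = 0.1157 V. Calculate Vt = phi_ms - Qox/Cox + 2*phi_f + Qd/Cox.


Step 1: Vt = phi_ms - Qox/Cox + 2*phi_f + Qd/Cox
Step 2: Vt = 0.06 - 0.1391 + 2*0.5 + 0.1157
Step 3: Vt = 0.06 - 0.1391 + 1.0 + 0.1157
Step 4: Vt = 1.0366 V

1.0366


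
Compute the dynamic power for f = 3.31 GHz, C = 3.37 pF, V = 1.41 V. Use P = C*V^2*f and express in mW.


Step 1: V^2 = 1.41^2 = 1.9881 V^2
Step 2: P = C*V^2*f = 3.37e-12 F * 1.9881 * 3.31e9 Hz
Step 3: P = 2.217665907e-02 W
Step 4: P = 22.177 mW

22.177


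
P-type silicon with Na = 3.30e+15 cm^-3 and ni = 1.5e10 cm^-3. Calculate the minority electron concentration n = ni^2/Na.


Step 1: Majority hole concentration p ≈ Na = 3.30e+15 cm^-3
Step 2: n = ni^2 / Na = (1.5e10)^2 / 3.30e+15
Step 3: n = 6.82e+04 cm^-3

6.82e+04


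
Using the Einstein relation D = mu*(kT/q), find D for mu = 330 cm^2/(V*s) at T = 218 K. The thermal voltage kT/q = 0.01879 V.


Step 1: D = mu * (kT/q)
Step 2: D = 330 * 0.01879
Step 3: D = 6.2 cm^2/s

6.2


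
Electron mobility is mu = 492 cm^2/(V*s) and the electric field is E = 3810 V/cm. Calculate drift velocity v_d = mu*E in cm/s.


Step 1: v_d = mu * E
Step 2: v_d = 492 * 3810 = 1874520
Step 3: v_d = 1.87e+06 cm/s

1.87e+06


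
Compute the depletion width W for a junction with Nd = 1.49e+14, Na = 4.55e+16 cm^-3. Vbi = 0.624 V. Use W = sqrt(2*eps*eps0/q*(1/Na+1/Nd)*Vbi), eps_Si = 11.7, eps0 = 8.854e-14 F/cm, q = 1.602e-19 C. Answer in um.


Step 1: 1/Na + 1/Nd = 1/4.55e+16 + 1/1.49e+14 = 6.73339e-15
Step 2: 2*eps*eps0/q = 2*11.7*8.854e-14/1.602e-19 = 1.293281e+07
Step 3: W^2 = 1.293281e+07 * 6.73339e-15 * 0.624 = 5.43390e-08
Step 4: W = sqrt(5.43390e-08) = 2.331e-04 cm = 2.331 um

2.331


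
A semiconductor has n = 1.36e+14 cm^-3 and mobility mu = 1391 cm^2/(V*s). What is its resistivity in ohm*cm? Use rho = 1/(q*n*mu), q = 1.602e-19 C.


Step 1: sigma = q * n * mu = 1.602e-19 * 1.36e+14 * 1391 = 3.03060e-02 S/cm
Step 2: rho = 1 / sigma = 1 / 3.03060e-02 = 33 ohm*cm

33


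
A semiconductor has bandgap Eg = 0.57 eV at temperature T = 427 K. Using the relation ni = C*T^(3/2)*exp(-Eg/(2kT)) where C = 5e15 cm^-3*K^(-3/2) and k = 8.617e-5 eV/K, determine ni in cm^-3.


Step 1: Compute kT = 8.617e-5 * 427 = 0.03679459 eV
Step 2: Exponent = -Eg/(2kT) = -0.57/(2*0.03679459) = -7.74570
Step 3: T^(3/2) = 427^1.5 = 8823.52
Step 4: ni = 5e15 * 8823.52 * exp(-7.74570) = 1.91e+16 cm^-3

1.91e+16


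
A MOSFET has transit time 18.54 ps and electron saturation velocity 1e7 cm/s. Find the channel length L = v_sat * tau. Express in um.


Step 1: tau in seconds = 18.54 ps * 1e-12 = 1.8540e-11 s
Step 2: L = v_sat * tau = 1e7 * 1.8540e-11 = 1.8540e-04 cm
Step 3: L in um = 1.8540e-04 * 1e4 = 1.854 um

1.854


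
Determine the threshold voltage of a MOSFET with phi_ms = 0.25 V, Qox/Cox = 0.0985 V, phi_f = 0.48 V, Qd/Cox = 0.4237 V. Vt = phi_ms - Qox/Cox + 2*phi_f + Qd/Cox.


Step 1: Vt = phi_ms - Qox/Cox + 2*phi_f + Qd/Cox
Step 2: Vt = 0.25 - 0.0985 + 2*0.48 + 0.4237
Step 3: Vt = 0.25 - 0.0985 + 0.96 + 0.4237
Step 4: Vt = 1.5352 V

1.5352


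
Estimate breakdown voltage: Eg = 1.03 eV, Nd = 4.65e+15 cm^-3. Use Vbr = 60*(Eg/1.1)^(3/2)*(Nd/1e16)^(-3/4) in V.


Step 1: Eg/1.1 = 1.03/1.1 = 0.936364
Step 2: (Eg/1.1)^1.5 = 0.936364^1.5 = 0.906081
Step 3: (Nd/1e16)^(-0.75) = (0.465)^(-0.75) = 1.775866
Step 4: Vbr = 60 * 0.906081 * 1.775866 = 96.5 V

96.5


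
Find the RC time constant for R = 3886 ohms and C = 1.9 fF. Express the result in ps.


Step 1: tau = R * C
Step 2: tau = 3886 * 1.9 fF = 3886 * 1.9e-15 F
Step 3: tau = 7.3834e-12 s = 7.3834 ps

7.3834


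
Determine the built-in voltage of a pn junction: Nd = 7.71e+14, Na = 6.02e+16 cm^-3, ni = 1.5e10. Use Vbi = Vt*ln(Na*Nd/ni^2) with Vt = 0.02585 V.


Step 1: Compute Na*Nd/ni^2 = 6.02e+16 * 7.71e+14 / (1.5e10)^2 = 2.0629e+11
Step 2: ln(2.0629e+11) = 26.0525
Step 3: Vbi = 0.02585 * 26.0525 = 0.673 V

0.673


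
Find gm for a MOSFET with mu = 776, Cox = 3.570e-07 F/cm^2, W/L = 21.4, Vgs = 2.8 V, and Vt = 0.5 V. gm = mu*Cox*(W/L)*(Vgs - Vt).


Step 1: Vov = Vgs - Vt = 2.8 - 0.5 = 2.3 V
Step 2: gm = mu * Cox * (W/L) * Vov
Step 3: gm = 776 * 3.570e-07 * 21.4 * 2.3 = 1.36e-02 S

1.36e-02


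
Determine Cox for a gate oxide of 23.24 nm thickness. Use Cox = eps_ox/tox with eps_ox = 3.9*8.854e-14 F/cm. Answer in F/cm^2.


Step 1: eps_ox = 3.9 * 8.854e-14 = 3.45306e-13 F/cm
Step 2: tox in cm = 23.24 nm * 1e-7 = 2.3240e-06 cm
Step 3: Cox = 3.45306e-13 / 2.3240e-06 = 1.49e-07 F/cm^2

1.49e-07


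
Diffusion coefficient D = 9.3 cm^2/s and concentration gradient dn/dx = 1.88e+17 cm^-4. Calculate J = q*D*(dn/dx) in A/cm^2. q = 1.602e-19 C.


Step 1: J = q * D * (dn/dx)
Step 2: J = 1.602e-19 * 9.3 * 1.88e+17
Step 3: J = 2.80e-01 A/cm^2

2.80e-01


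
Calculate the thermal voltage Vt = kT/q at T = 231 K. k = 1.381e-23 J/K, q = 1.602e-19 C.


Step 1: kT = 1.381e-23 * 231 = 3.19011e-21 J
Step 2: Vt = kT/q = 3.19011e-21 / 1.602e-19
Step 3: Vt = 0.01991 V

0.01991


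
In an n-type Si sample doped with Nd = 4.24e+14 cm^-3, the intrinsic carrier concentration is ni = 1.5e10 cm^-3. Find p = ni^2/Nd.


Step 1: Since Nd >> ni, n ≈ Nd = 4.24e+14 cm^-3
Step 2: p = ni^2 / n = (1.5e10)^2 / 4.24e+14
Step 3: p = 2.25e20 / 4.24e+14 = 5.31e+05 cm^-3

5.31e+05


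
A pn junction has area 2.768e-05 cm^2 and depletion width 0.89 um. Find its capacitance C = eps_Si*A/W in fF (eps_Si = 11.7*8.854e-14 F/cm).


Step 1: eps_Si = 11.7 * 8.854e-14 = 1.035918e-12 F/cm
Step 2: W in cm = 0.89 * 1e-4 = 8.90e-05 cm
Step 3: C = 1.035918e-12 * 2.768e-05 / 8.90e-05 = 3.221821e-13 F
Step 4: C = 322.18 fF

322.18


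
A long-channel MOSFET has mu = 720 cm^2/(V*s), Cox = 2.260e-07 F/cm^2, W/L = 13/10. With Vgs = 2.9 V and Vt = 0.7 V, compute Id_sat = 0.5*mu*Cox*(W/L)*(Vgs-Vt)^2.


Step 1: Overdrive voltage Vov = Vgs - Vt = 2.9 - 0.7 = 2.2 V
Step 2: W/L = 13/10 = 1.3
Step 3: Id = 0.5 * 720 * 2.260e-07 * 1.3 * 2.2^2
Step 4: Id = 5.12e-04 A

5.12e-04


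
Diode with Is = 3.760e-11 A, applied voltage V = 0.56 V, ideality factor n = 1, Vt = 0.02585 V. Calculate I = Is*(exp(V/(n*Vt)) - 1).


Step 1: V/(n*Vt) = 0.56/(1*0.02585) = 21.6634
Step 2: exp(21.6634) = 2.5603e+09
Step 3: I = 3.760e-11 * (2.5603e+09 - 1) = 9.63e-02 A

9.63e-02


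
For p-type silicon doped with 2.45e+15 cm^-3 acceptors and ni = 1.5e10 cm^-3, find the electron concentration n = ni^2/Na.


Step 1: Majority hole concentration p ≈ Na = 2.45e+15 cm^-3
Step 2: n = ni^2 / Na = (1.5e10)^2 / 2.45e+15
Step 3: n = 9.18e+04 cm^-3

9.18e+04


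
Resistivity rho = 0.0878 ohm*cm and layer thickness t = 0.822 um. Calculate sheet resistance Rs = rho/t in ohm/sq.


Step 1: Convert thickness to cm: t = 0.822 um = 8.2200e-05 cm
Step 2: Rs = rho / t = 0.0878 / 8.2200e-05
Step 3: Rs = 1068.1 ohm/sq

1068.1


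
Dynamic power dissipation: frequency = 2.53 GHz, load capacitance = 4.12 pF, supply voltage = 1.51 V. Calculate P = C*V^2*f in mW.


Step 1: V^2 = 1.51^2 = 2.2801 V^2
Step 2: P = C*V^2*f = 4.12e-12 F * 2.2801 * 2.53e9 Hz
Step 3: P = 2.376685036e-02 W
Step 4: P = 23.767 mW

23.767


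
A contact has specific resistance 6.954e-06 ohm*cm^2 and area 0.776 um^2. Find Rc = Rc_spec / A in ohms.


Step 1: Convert area to cm^2: 0.776 um^2 = 7.7600e-09 cm^2
Step 2: Rc = Rc_spec / A = 6.954e-06 / 7.7600e-09
Step 3: Rc = 8.96e+02 ohms

8.96e+02


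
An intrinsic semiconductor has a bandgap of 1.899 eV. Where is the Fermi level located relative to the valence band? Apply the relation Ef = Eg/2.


Step 1: For an intrinsic semiconductor, the Fermi level sits at midgap.
Step 2: Ef = Eg / 2 = 1.899 / 2 = 0.9495 eV

0.9495


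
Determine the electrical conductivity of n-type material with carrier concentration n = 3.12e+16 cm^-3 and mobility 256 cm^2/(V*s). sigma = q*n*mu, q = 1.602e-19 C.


Step 1: sigma = q * n * mu
Step 2: sigma = 1.602e-19 * 3.12e+16 * 256
Step 3: sigma = 1.280e+00 S/cm

1.280e+00


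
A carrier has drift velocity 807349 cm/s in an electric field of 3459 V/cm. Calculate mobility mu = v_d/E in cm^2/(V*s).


Step 1: mu = v_d / E
Step 2: mu = 807349 / 3459
Step 3: mu = 233.41 cm^2/(V*s)

233.41


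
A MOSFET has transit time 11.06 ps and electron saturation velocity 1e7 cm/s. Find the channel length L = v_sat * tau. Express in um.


Step 1: tau in seconds = 11.06 ps * 1e-12 = 1.1060e-11 s
Step 2: L = v_sat * tau = 1e7 * 1.1060e-11 = 1.1060e-04 cm
Step 3: L in um = 1.1060e-04 * 1e4 = 1.106 um

1.106
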